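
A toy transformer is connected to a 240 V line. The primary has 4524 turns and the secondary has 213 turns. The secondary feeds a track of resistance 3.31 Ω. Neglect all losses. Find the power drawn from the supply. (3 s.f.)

P ≈ 38.6 W

V_s = V_p × N_s/N_p = 240 × 213/4524 = 11.300 V.
I_s = V_s/R = 11.300/3.31 = 3.4138 A.
I_p = I_s × N_s/N_p = 3.4138 × 213/4524 = 0.16073 A.
P = V_p I_p = 240 × 0.16073 = 38.6 W.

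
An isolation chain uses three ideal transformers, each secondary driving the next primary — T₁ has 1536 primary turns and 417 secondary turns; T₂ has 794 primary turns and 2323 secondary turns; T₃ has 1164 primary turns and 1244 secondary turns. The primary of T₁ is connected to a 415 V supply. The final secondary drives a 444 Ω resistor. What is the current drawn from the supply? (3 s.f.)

Secondary of T₁: V = 415.00 × 417/1536 = 112.67 V.
Secondary of T₂: V = 112.67 × 2323/794 = 329.63 V.
Secondary of T₃: V = 329.63 × 1244/1164 = 352.28 V.
I_load = 352.28/444 = 0.79343 A, so P_out = 352.28 × 0.79343 = 279.51 W.
All ideal ⇒ P_in = P_out, so I_supply = 279.51/415 = 0.674 A.

I_supply ≈ 0.674 A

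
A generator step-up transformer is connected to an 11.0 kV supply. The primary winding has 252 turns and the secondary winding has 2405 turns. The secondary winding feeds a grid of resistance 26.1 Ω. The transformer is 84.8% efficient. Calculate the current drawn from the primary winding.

I_p ≈ 45300 A

V_s = 11000 × 2405/252 = 104980 V.
I_s = V_s/R = 104980/26.1 = 4022.2 A.
P_out = V_s I_s = 104980 × 4022.2 = 4.2225×10^8 W.
P_in = P_out/η = 4.2225×10^8/0.848 = 4.9794×10^8 W.
I_p = P_in/V_p = 4.9794×10^8/11000 = 45300 A.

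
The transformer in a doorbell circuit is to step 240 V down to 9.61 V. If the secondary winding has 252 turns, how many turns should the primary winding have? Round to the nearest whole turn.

N_p = 6293 turns

N_p/N_s = V_p/V_s, so N_p = 252 × 240/9.61 = 6293.4 ≈ 6293 turns.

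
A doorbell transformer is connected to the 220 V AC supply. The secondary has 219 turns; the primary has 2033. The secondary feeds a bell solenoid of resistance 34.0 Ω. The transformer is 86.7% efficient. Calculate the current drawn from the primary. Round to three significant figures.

I_p ≈ 0.0866 A

V_s = 220 × 219/2033 = 23.699 V.
I_s = V_s/R = 23.699/34.0 = 0.69703 A.
P_out = V_s I_s = 23.699 × 0.69703 = 16.519 W.
P_in = P_out/η = 16.519/0.867 = 19.053 W.
I_p = P_in/V_p = 19.053/220 = 0.0866 A.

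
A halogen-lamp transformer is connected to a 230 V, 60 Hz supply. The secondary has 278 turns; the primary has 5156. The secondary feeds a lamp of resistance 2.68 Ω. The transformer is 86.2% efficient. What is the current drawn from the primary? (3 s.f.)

V_s = 230 × 278/5156 = 12.401 V.
I_s = V_s/R = 12.401/2.68 = 4.6273 A.
P_out = V_s I_s = 12.401 × 4.6273 = 57.383 W.
P_in = P_out/η = 57.383/0.862 = 66.570 W.
I_p = P_in/V_p = 66.570/230 = 0.289 A.

I_p ≈ 0.289 A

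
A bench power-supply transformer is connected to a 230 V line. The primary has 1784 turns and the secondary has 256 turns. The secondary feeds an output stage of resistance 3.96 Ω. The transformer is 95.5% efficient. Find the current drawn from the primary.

V_s = 230 × 256/1784 = 33.004 V.
I_s = V_s/R = 33.004/3.96 = 8.3345 A.
P_out = V_s I_s = 33.004 × 8.3345 = 275.07 W.
P_in = P_out/η = 275.07/0.955 = 288.04 W.
I_p = P_in/V_p = 288.04/230 = 1.25 A.

I_p ≈ 1.25 A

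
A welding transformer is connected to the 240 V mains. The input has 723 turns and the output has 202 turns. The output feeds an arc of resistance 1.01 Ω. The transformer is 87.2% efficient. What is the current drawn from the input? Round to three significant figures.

V_out = 240 × 202/723 = 67.054 V.
I_out = V_out/R = 67.054/1.01 = 66.390 A.
P_out = V_out I_out = 67.054 × 66.390 = 4451.7 W.
P_in = P_out/η = 4451.7/0.872 = 5105.2 W.
I_in = P_in/V_in = 5105.2/240 = 21.3 A.

I_in ≈ 21.3 A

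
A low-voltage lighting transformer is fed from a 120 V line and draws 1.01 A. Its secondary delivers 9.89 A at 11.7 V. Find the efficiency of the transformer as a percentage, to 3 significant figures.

P_in = 120 × 1.01 = 121.200 W.
P_out = 11.7 × 9.89 = 115.713 W.
η = P_out/P_in = 115.713/121.200 = 0.955.

η ≈ 95.5%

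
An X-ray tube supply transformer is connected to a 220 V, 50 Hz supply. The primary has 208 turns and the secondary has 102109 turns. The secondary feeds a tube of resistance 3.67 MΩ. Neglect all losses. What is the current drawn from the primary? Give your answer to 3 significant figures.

I_p ≈ 14.4 A

V_s = V_p × N_s/N_p = 220 × 102109/208 = 108000 V.
I_s = V_s/R = 108000/(3.67×10^6) = 0.029428 A.
For an ideal transformer I_p N_p = I_s N_s, so I_p = 0.029428 × 102109/208 = 14.4 A.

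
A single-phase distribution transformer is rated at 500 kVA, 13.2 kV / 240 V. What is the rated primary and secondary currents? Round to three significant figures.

I_p ≈ 37.9 A, I_s ≈ 2080 A

I_p = S/V_p = 500000/13200 = 37.9 A.
I_s = S/V_s = 500000/240 = 2080 A.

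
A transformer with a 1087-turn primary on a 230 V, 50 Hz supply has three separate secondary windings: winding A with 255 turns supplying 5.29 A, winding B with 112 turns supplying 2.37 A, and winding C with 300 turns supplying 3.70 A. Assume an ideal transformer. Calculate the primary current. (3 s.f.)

V_A = 230 × 255/1087 = 53.956 V; V_B = 230 × 112/1087 = 23.698 V; V_C = 230 × 300/1087 = 63.477 V.
P_out = V_A I_A + V_B I_B + V_C I_C = 53.956×5.29 + 23.698×2.37 + 63.477×3.70 = 285.43 + 56.165 + 234.87 = 576.46 W.
Ideal ⇒ P_in = P_out, so I_p = P_out/V_p = 576.46/230 = 2.51 A.

I_p ≈ 2.51 A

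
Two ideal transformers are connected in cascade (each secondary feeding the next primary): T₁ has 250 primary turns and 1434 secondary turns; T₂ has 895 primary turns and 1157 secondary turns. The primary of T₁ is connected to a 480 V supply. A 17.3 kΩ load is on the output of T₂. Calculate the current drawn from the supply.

After T₁: V = 480.00 × 1434/250 = 2753.3 V.
After T₂: V = 2753.3 × 1157/895 = 3559.3 V.
I_load = 3559.3/17300 = 0.20574 A, so P_out = 3559.3 × 0.20574 = 732.28 W.
All ideal ⇒ P_in = P_out, so I_supply = 732.28/480 = 1.53 A.

I_supply ≈ 1.53 A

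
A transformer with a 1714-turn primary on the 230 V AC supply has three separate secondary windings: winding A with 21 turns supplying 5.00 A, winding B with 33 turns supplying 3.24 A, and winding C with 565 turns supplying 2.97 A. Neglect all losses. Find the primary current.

V_A = 230 × 21/1714 = 2.8180 V; V_B = 230 × 33/1714 = 4.4282 V; V_C = 230 × 565/1714 = 75.817 V.
P_out = V_A I_A + V_B I_B + V_C I_C = 2.8180×5.00 + 4.4282×3.24 + 75.817×2.97 = 14.090 + 14.347 + 225.18 = 253.61 W.
Ideal ⇒ P_in = P_out, so I_p = P_out/V_p = 253.61/230 = 1.10 A.

I_p ≈ 1.10 A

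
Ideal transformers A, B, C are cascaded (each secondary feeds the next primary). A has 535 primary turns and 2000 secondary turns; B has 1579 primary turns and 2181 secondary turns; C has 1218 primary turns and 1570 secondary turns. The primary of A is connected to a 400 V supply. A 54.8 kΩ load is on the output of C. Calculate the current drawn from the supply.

Secondary of A: V = 400.00 × 2000/535 = 1495.3 V.
Secondary of B: V = 1495.3 × 2181/1579 = 2065.4 V.
Secondary of C: V = 2065.4 × 1570/1218 = 2662.3 V.
I_load = 2662.3/54800 = 0.048583 A, so P_out = 2662.3 × 0.048583 = 129.34 W.
All ideal ⇒ P_in = P_out, so I_supply = 129.34/400 = 0.323 A.

I_supply ≈ 0.323 A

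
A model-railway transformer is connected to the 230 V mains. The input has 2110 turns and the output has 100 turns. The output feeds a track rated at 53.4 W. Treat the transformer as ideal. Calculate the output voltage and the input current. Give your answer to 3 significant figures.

V_out ≈ 10.9 V, I_in ≈ 0.232 A

V_out = V_in × N_out/N_in = 230 × 100/2110 = 10.900 V.
I_out = P/V_out = 53.4/10.900 = 4.8989 A.
I_in = I_out × N_out/N_in = 4.8989 × 100/2110 = 0.232 A.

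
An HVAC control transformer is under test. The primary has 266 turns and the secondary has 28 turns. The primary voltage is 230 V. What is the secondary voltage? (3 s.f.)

V_s/V_p = N_s/N_p, so V_s = 230 × 28/266 = 24.2 V.

V_s ≈ 24.2 V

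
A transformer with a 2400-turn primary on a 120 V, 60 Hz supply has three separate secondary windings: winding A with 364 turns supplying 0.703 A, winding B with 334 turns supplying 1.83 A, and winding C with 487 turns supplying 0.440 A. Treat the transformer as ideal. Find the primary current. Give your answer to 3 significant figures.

I_p ≈ 0.451 A

V_A = 120 × 364/2400 = 18.200 V; V_B = 120 × 334/2400 = 16.700 V; V_C = 120 × 487/2400 = 24.350 V.
P_out = V_A I_A + V_B I_B + V_C I_C = 18.200×0.703 + 16.700×1.83 + 24.350×0.440 = 12.795 + 30.561 + 10.714 = 54.070 W.
Ideal ⇒ P_in = P_out, so I_p = P_out/V_p = 54.070/120 = 0.451 A.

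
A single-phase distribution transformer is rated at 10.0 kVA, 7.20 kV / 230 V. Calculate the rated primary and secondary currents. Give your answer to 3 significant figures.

I_p = S/V_p = 10000/7200 = 1.39 A.
I_s = S/V_s = 10000/230 = 43.5 A.

I_p ≈ 1.39 A, I_s ≈ 43.5 A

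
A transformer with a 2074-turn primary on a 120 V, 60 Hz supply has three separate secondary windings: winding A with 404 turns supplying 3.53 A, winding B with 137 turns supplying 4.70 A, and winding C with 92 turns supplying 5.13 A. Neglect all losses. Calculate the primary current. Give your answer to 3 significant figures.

V_A = 120 × 404/2074 = 23.375 V; V_B = 120 × 137/2074 = 7.9267 V; V_C = 120 × 92/2074 = 5.3230 V.
P_out = V_A I_A + V_B I_B + V_C I_C = 23.375×3.53 + 7.9267×4.70 + 5.3230×5.13 = 82.514 + 37.256 + 27.307 = 147.08 W.
Ideal ⇒ P_in = P_out, so I_p = P_out/V_p = 147.08/120 = 1.23 A.

I_p ≈ 1.23 A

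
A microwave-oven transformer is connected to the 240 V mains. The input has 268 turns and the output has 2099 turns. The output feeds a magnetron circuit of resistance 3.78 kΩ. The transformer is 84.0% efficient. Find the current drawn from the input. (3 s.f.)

V_out = 240 × 2099/268 = 1879.7 V.
I_out = V_out/R = 1879.7/3780 = 0.49728 A.
P_out = V_out I_out = 1879.7 × 0.49728 = 934.73 W.
P_in = P_out/η = 934.73/0.840 = 1112.8 W.
I_in = P_in/V_in = 1112.8/240 = 4.64 A.

I_in ≈ 4.64 A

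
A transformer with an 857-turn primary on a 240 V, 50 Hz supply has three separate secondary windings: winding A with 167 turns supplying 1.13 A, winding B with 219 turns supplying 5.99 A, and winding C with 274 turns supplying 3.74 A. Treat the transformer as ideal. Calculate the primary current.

V_A = 240 × 167/857 = 46.768 V; V_B = 240 × 219/857 = 61.330 V; V_C = 240 × 274/857 = 76.733 V.
P_out = V_A I_A + V_B I_B + V_C I_C = 46.768×1.13 + 61.330×5.99 + 76.733×3.74 = 52.848 + 367.37 + 286.98 = 707.20 W.
Ideal ⇒ P_in = P_out, so I_p = P_out/V_p = 707.20/240 = 2.95 A.

I_p ≈ 2.95 A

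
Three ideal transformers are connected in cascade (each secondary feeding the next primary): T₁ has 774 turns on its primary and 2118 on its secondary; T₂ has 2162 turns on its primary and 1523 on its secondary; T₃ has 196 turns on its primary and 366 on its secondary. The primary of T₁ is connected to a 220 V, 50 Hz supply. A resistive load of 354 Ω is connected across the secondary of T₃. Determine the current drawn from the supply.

I_supply ≈ 8.05 A

Secondary of T₁: V = 220.00 × 2118/774 = 602.02 V.
Secondary of T₂: V = 602.02 × 1523/2162 = 424.08 V.
Secondary of T₃: V = 424.08 × 366/196 = 791.91 V.
I_load = 791.91/354 = 2.2370 A, so P_out = 791.91 × 2.2370 = 1771.5 W.
All ideal ⇒ P_in = P_out, so I_supply = 1771.5/220 = 8.05 A.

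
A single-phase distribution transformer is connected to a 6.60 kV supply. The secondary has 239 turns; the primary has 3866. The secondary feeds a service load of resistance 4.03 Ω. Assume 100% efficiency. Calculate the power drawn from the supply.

P ≈ 41300 W

V_s = V_p × N_s/N_p = 6600 × 239/3866 = 408.02 V.
I_s = V_s/R = 408.02/4.03 = 101.25 A.
I_p = I_s × N_s/N_p = 101.25 × 239/3866 = 6.2591 A.
P = V_p I_p = 6600 × 6.2591 = 41300 W.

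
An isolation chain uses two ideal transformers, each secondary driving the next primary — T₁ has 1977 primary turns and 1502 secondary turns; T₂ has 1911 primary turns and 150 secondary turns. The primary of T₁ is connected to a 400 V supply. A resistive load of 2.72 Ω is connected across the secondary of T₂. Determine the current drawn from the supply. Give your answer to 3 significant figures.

I_supply ≈ 0.523 A

Secondary of T₁: V = 400.00 × 1502/1977 = 303.89 V.
Secondary of T₂: V = 303.89 × 150/1911 = 23.854 V.
I_load = 23.854/2.72 = 8.7697 A, so P_out = 23.854 × 8.7697 = 209.19 W.
All ideal ⇒ P_in = P_out, so I_supply = 209.19/400 = 0.523 A.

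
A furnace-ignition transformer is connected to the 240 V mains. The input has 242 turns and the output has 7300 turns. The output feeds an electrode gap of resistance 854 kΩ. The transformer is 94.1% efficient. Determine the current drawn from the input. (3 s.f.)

I_in ≈ 0.272 A

V_out = 240 × 7300/242 = 7239.7 V.
I_out = V_out/R = 7239.7/854000 = 0.0084774 A.
P_out = V_out I_out = 7239.7 × 0.0084774 = 61.373 W.
P_in = P_out/η = 61.373/0.941 = 65.221 W.
I_in = P_in/V_in = 65.221/240 = 0.272 A.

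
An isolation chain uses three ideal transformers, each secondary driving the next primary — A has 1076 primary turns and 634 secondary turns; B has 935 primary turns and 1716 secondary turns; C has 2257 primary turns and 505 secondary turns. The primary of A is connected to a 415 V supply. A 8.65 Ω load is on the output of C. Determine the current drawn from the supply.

I_supply ≈ 2.81 A

After A: V = 415.00 × 634/1076 = 244.53 V.
After B: V = 244.53 × 1716/935 = 448.78 V.
After C: V = 448.78 × 505/2257 = 100.41 V.
I_load = 100.41/8.65 = 11.608 A, so P_out = 100.41 × 11.608 = 1165.6 W.
All ideal ⇒ P_in = P_out, so I_supply = 1165.6/415 = 2.81 A.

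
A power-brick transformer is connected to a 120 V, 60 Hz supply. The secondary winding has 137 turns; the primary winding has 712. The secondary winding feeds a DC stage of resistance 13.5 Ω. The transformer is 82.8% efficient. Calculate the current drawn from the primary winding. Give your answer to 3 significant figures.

V_s = 120 × 137/712 = 23.090 V.
I_s = V_s/R = 23.090/13.5 = 1.7104 A.
P_out = V_s I_s = 23.090 × 1.7104 = 39.492 W.
P_in = P_out/η = 39.492/0.828 = 47.696 W.
I_p = P_in/V_p = 47.696/120 = 0.397 A.

I_p ≈ 0.397 A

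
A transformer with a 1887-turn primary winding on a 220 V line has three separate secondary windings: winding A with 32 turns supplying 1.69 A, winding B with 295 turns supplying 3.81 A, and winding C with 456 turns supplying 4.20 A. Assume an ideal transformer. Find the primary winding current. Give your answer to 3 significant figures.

V_A = 220 × 32/1887 = 3.7308 V; V_B = 220 × 295/1887 = 34.393 V; V_C = 220 × 456/1887 = 53.164 V.
P_out = V_A I_A + V_B I_B + V_C I_C = 3.7308×1.69 + 34.393×3.81 + 53.164×4.20 = 6.3050 + 131.04 + 223.29 = 360.63 W.
Ideal ⇒ P_in = P_out, so I_p = P_out/V_p = 360.63/220 = 1.64 A.

I_p ≈ 1.64 A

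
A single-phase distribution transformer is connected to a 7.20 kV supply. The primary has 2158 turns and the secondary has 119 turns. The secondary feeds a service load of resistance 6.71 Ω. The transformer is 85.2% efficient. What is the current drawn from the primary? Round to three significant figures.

V_s = 7200 × 119/2158 = 397.03 V.
I_s = V_s/R = 397.03/6.71 = 59.171 A.
P_out = V_s I_s = 397.03 × 59.171 = 23493 W.
P_in = P_out/η = 23493/0.852 = 27574 W.
I_p = P_in/V_p = 27574/7200 = 3.83 A.

I_p ≈ 3.83 A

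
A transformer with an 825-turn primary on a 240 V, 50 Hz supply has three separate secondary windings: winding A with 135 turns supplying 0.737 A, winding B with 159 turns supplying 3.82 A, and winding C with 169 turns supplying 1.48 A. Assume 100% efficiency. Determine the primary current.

V_A = 240 × 135/825 = 39.273 V; V_B = 240 × 159/825 = 46.255 V; V_C = 240 × 169/825 = 49.164 V.
P_out = V_A I_A + V_B I_B + V_C I_C = 39.273×0.737 + 46.255×3.82 + 49.164×1.48 = 28.944 + 176.69 + 72.762 = 278.40 W.
Ideal ⇒ P_in = P_out, so I_p = P_out/V_p = 278.40/240 = 1.16 A.

I_p ≈ 1.16 A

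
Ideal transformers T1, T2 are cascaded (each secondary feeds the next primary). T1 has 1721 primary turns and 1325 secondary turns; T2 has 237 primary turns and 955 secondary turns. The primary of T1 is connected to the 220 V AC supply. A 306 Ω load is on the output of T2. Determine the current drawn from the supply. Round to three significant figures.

After T1: V = 220.00 × 1325/1721 = 169.38 V.
After T2: V = 169.38 × 955/237 = 682.52 V.
I_load = 682.52/306 = 2.2304 A, so P_out = 682.52 × 2.2304 = 1522.3 W.
All ideal ⇒ P_in = P_out, so I_supply = 1522.3/220 = 6.92 A.

I_supply ≈ 6.92 A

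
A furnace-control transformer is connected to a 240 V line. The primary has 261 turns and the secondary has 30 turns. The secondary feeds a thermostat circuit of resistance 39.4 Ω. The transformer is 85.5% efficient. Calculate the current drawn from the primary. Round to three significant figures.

I_p ≈ 0.0941 A

V_s = 240 × 30/261 = 27.586 V.
I_s = V_s/R = 27.586/39.4 = 0.70016 A.
P_out = V_s I_s = 27.586 × 0.70016 = 19.315 W.
P_in = P_out/η = 19.315/0.855 = 22.590 W.
I_p = P_in/V_p = 22.590/240 = 0.0941 A.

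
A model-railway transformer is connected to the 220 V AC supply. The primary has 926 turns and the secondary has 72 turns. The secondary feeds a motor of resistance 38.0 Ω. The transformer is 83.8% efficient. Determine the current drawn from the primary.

V_s = 220 × 72/926 = 17.106 V.
I_s = V_s/R = 17.106/38.0 = 0.45015 A.
P_out = V_s I_s = 17.106 × 0.45015 = 7.7002 W.
P_in = P_out/η = 7.7002/0.838 = 9.1888 W.
I_p = P_in/V_p = 9.1888/220 = 0.0418 A.

I_p ≈ 0.0418 A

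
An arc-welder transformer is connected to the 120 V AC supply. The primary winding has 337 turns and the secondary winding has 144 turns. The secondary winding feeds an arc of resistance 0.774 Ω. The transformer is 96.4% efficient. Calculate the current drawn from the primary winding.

V_s = 120 × 144/337 = 51.276 V.
I_s = V_s/R = 51.276/0.774 = 66.248 A.
P_out = V_s I_s = 51.276 × 66.248 = 3396.9 W.
P_in = P_out/η = 3396.9/0.964 = 3523.8 W.
I_p = P_in/V_p = 3523.8/120 = 29.4 A.

I_p ≈ 29.4 A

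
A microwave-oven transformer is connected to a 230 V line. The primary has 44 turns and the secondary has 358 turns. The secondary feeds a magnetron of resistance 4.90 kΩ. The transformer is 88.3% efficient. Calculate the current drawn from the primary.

I_p ≈ 3.52 A

V_s = 230 × 358/44 = 1871.4 V.
I_s = V_s/R = 1871.4/4900 = 0.38191 A.
P_out = V_s I_s = 1871.4 × 0.38191 = 714.69 W.
P_in = P_out/η = 714.69/0.883 = 809.39 W.
I_p = P_in/V_p = 809.39/230 = 3.52 A.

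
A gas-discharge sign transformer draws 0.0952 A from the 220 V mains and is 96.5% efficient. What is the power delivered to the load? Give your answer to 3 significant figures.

P_in = V_p I_p = 220 × 0.0952 = 20.944 W.
P_out = η P_in = 0.965 × 20.944 = 20.2 W.

P_out ≈ 20.2 W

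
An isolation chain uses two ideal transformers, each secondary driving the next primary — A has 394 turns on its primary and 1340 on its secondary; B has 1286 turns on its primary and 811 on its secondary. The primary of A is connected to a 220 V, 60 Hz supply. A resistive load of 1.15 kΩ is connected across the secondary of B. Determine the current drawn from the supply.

I_supply ≈ 0.880 A

After A: V = 220.00 × 1340/394 = 748.22 V.
After B: V = 748.22 × 811/1286 = 471.86 V.
I_load = 471.86/1150 = 0.41031 A, so P_out = 471.86 × 0.41031 = 193.61 W.
All ideal ⇒ P_in = P_out, so I_supply = 193.61/220 = 0.880 A.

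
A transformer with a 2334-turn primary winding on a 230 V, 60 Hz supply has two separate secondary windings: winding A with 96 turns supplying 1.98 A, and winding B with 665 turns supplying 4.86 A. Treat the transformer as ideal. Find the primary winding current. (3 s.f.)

I_p ≈ 1.47 A

V_A = 230 × 96/2334 = 9.4602 V; V_B = 230 × 665/2334 = 65.531 V.
P_out = V_A I_A + V_B I_B = 9.4602×1.98 + 65.531×4.86 = 18.731 + 318.48 = 337.21 W.
Ideal ⇒ P_in = P_out, so I_p = P_out/V_p = 337.21/230 = 1.47 A.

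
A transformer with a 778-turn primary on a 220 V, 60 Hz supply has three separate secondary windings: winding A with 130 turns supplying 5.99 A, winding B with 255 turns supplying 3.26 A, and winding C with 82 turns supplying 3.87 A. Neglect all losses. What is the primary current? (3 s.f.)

I_p ≈ 2.48 A

V_A = 220 × 130/778 = 36.761 V; V_B = 220 × 255/778 = 72.108 V; V_C = 220 × 82/778 = 23.188 V.
P_out = V_A I_A + V_B I_B + V_C I_C = 36.761×5.99 + 72.108×3.26 + 23.188×3.87 = 220.20 + 235.07 + 89.736 = 545.01 W.
Ideal ⇒ P_in = P_out, so I_p = P_out/V_p = 545.01/220 = 2.48 A.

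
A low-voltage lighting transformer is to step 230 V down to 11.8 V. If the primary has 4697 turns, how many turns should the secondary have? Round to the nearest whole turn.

N_s = 241 turns

N_s/N_p = V_s/V_p, so N_s = 4697 × 11.8/230 = 241.0 ≈ 241 turns.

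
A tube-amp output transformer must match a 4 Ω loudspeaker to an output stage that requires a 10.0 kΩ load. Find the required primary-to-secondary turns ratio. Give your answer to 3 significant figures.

N_p/N_s ≈ 50.0

Z_p/Z_s = (N_p/N_s)², so N_p/N_s = √(10000/4) = √2500 = 50.0.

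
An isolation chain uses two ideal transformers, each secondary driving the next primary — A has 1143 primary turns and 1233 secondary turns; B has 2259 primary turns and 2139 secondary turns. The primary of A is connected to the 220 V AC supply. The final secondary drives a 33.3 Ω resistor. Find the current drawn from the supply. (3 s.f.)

I_supply ≈ 6.89 A

Secondary of A: V = 220.00 × 1233/1143 = 237.32 V.
Secondary of B: V = 237.32 × 2139/2259 = 224.72 V.
I_load = 224.72/33.3 = 6.7482 A, so P_out = 224.72 × 6.7482 = 1516.4 W.
All ideal ⇒ P_in = P_out, so I_supply = 1516.4/220 = 6.89 A.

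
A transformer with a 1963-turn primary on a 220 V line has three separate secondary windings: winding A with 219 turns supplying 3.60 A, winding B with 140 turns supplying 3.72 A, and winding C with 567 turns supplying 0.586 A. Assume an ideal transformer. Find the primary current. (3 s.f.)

I_p ≈ 0.836 A

V_A = 220 × 219/1963 = 24.544 V; V_B = 220 × 140/1963 = 15.690 V; V_C = 220 × 567/1963 = 63.546 V.
P_out = V_A I_A + V_B I_B + V_C I_C = 24.544×3.60 + 15.690×3.72 + 63.546×0.586 = 88.359 + 58.368 + 37.238 = 183.96 W.
Ideal ⇒ P_in = P_out, so I_p = P_out/V_p = 183.96/220 = 0.836 A.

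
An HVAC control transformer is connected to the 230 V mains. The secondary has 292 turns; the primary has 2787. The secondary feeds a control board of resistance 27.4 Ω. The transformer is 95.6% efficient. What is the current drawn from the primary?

I_p ≈ 0.0964 A

V_s = 230 × 292/2787 = 24.098 V.
I_s = V_s/R = 24.098/27.4 = 0.87947 A.
P_out = V_s I_s = 24.098 × 0.87947 = 21.193 W.
P_in = P_out/η = 21.193/0.956 = 22.169 W.
I_p = P_in/V_p = 22.169/230 = 0.0964 A.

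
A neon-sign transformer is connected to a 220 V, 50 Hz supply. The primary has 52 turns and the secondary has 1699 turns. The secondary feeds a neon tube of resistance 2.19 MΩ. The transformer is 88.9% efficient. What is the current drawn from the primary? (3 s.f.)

V_s = 220 × 1699/52 = 7188.1 V.
I_s = V_s/R = 7188.1/(2.19×10^6) = 0.0032822 A.
P_out = V_s I_s = 7188.1 × 0.0032822 = 23.593 W.
P_in = P_out/η = 23.593/0.889 = 26.539 W.
I_p = P_in/V_p = 26.539/220 = 0.121 A.

I_p ≈ 0.121 A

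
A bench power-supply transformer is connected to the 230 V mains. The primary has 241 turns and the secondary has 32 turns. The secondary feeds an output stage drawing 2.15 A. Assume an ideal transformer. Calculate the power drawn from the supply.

P ≈ 65.7 W

I_p = I_s × N_s/N_p = 2.15 × 32/241 = 0.28548 A.
P = V_p I_p = 230 × 0.28548 = 65.7 W.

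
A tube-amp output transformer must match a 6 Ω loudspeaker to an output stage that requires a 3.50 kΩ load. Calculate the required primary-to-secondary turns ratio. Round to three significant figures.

N_p/N_s ≈ 24.2

Z_p/Z_s = (N_p/N_s)², so N_p/N_s = √(3500/6) = √583 = 24.2.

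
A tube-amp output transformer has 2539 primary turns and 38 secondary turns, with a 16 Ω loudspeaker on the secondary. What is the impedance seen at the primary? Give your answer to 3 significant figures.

Z_p = (N_p/N_s)² × Z_s = (2539/38)² × 16 = 71400 Ω.

Z_p ≈ 71400 Ω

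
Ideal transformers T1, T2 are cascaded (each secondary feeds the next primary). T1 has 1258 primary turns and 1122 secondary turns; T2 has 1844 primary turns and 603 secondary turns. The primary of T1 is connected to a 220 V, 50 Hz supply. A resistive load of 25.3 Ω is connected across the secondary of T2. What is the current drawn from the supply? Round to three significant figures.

I_supply ≈ 0.740 A

Secondary of T1: V = 220.00 × 1122/1258 = 196.22 V.
Secondary of T2: V = 196.22 × 603/1844 = 64.164 V.
I_load = 64.164/25.3 = 2.5361 A, so P_out = 64.164 × 2.5361 = 162.73 W.
All ideal ⇒ P_in = P_out, so I_supply = 162.73/220 = 0.740 A.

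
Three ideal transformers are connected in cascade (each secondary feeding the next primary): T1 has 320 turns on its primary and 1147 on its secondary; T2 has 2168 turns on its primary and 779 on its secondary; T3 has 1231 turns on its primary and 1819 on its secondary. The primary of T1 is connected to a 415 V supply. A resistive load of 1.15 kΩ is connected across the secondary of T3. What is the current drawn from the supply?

I_supply ≈ 1.31 A

Secondary of T1: V = 415.00 × 1147/320 = 1487.5 V.
Secondary of T2: V = 1487.5 × 779/2168 = 534.49 V.
Secondary of T3: V = 534.49 × 1819/1231 = 789.79 V.
I_load = 789.79/1150 = 0.68678 A, so P_out = 789.79 × 0.68678 = 542.41 W.
All ideal ⇒ P_in = P_out, so I_supply = 542.41/415 = 1.31 A.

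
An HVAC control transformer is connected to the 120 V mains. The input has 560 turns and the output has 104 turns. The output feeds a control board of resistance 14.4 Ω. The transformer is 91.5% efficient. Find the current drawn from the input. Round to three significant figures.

I_in ≈ 0.314 A

V_out = 120 × 104/560 = 22.286 V.
I_out = V_out/R = 22.286/14.4 = 1.5476 A.
P_out = V_out I_out = 22.286 × 1.5476 = 34.490 W.
P_in = P_out/η = 34.490/0.915 = 37.694 W.
I_in = P_in/V_in = 37.694/120 = 0.314 A.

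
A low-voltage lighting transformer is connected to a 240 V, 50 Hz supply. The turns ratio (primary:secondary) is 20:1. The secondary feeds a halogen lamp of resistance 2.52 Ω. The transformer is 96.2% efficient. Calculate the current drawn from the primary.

V_s = 240 × 1/20 = 12.000 V.
I_s = V_s/R = 12.000/2.52 = 4.7619 A.
P_out = V_s I_s = 12.000 × 4.7619 = 57.143 W.
P_in = P_out/η = 57.143/0.962 = 59.400 W.
I_p = P_in/V_p = 59.400/240 = 0.248 A.

I_p ≈ 0.248 A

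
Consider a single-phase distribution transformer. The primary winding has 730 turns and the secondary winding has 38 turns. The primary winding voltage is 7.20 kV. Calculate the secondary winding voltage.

V_s ≈ 375 V

V_s/V_p = N_s/N_p, so V_s = 7200 × 38/730 = 375 V.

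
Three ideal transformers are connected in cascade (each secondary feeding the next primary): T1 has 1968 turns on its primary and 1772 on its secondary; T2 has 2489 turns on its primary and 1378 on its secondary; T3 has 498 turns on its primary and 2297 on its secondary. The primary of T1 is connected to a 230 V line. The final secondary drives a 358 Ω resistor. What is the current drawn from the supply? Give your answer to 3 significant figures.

I_supply ≈ 3.40 A

Secondary of T1: V = 230.00 × 1772/1968 = 207.09 V.
Secondary of T2: V = 207.09 × 1378/2489 = 114.65 V.
Secondary of T3: V = 114.65 × 2297/498 = 528.84 V.
I_load = 528.84/358 = 1.4772 A, so P_out = 528.84 × 1.4772 = 781.20 W.
All ideal ⇒ P_in = P_out, so I_supply = 781.20/230 = 3.40 A.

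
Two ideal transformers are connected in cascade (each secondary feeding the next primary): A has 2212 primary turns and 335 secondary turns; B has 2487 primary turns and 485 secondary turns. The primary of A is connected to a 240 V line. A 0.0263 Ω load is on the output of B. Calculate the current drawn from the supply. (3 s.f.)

After A: V = 240.00 × 335/2212 = 36.347 V.
After B: V = 36.347 × 485/2487 = 7.0882 V.
I_load = 7.0882/0.0263 = 269.51 A, so P_out = 7.0882 × 269.51 = 1910.4 W.
All ideal ⇒ P_in = P_out, so I_supply = 1910.4/240 = 7.96 A.

I_supply ≈ 7.96 A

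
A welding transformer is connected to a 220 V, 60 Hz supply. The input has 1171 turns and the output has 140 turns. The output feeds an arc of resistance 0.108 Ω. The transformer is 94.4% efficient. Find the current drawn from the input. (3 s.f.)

I_in ≈ 30.8 A

V_out = 220 × 140/1171 = 26.302 V.
I_out = V_out/R = 26.302/0.108 = 243.54 A.
P_out = V_out I_out = 26.302 × 243.54 = 6405.7 W.
P_in = P_out/η = 6405.7/0.944 = 6785.7 W.
I_in = P_in/V_in = 6785.7/220 = 30.8 A.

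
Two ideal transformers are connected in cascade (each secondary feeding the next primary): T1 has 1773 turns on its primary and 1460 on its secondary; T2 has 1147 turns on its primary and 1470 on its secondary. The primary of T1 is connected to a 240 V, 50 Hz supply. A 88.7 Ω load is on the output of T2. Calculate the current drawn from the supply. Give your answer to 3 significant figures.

Secondary of T1: V = 240.00 × 1460/1773 = 197.63 V.
Secondary of T2: V = 197.63 × 1470/1147 = 253.28 V.
I_load = 253.28/88.7 = 2.8555 A, so P_out = 253.28 × 2.8555 = 723.26 W.
All ideal ⇒ P_in = P_out, so I_supply = 723.26/240 = 3.01 A.

I_supply ≈ 3.01 A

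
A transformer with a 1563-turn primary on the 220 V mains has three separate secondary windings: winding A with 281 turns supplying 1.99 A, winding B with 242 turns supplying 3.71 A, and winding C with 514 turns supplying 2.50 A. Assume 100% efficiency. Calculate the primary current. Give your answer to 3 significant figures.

I_p ≈ 1.75 A

V_A = 220 × 281/1563 = 39.552 V; V_B = 220 × 242/1563 = 34.063 V; V_C = 220 × 514/1563 = 72.348 V.
P_out = V_A I_A + V_B I_B + V_C I_C = 39.552×1.99 + 34.063×3.71 + 72.348×2.50 = 78.709 + 126.37 + 180.87 = 385.95 W.
Ideal ⇒ P_in = P_out, so I_p = P_out/V_p = 385.95/220 = 1.75 A.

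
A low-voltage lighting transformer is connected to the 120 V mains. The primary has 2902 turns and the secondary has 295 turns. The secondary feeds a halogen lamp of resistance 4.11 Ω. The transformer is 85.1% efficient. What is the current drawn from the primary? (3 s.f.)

V_s = 120 × 295/2902 = 12.198 V.
I_s = V_s/R = 12.198/4.11 = 2.9680 A.
P_out = V_s I_s = 12.198 × 2.9680 = 36.205 W.
P_in = P_out/η = 36.205/0.851 = 42.544 W.
I_p = P_in/V_p = 42.544/120 = 0.355 A.

I_p ≈ 0.355 A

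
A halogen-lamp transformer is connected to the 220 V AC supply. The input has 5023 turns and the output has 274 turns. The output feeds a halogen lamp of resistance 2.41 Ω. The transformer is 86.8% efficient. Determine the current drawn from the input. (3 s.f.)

V_out = 220 × 274/5023 = 12.001 V.
I_out = V_out/R = 12.001/2.41 = 4.9796 A.
P_out = V_out I_out = 12.001 × 4.9796 = 59.759 W.
P_in = P_out/η = 59.759/0.868 = 68.847 W.
I_in = P_in/V_in = 68.847/220 = 0.313 A.

I_in ≈ 0.313 A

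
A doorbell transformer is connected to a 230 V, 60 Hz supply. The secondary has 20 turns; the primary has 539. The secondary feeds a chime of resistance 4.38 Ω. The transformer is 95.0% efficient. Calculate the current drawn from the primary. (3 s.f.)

I_p ≈ 0.0761 A

V_s = 230 × 20/539 = 8.5343 V.
I_s = V_s/R = 8.5343/4.38 = 1.9485 A.
P_out = V_s I_s = 8.5343 × 1.9485 = 16.629 W.
P_in = P_out/η = 16.629/0.950 = 17.504 W.
I_p = P_in/V_p = 17.504/230 = 0.0761 A.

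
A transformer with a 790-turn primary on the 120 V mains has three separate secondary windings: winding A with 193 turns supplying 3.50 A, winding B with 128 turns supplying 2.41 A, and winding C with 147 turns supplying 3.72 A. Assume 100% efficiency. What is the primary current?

I_p ≈ 1.94 A

V_A = 120 × 193/790 = 29.316 V; V_B = 120 × 128/790 = 19.443 V; V_C = 120 × 147/790 = 22.329 V.
P_out = V_A I_A + V_B I_B + V_C I_C = 29.316×3.50 + 19.443×2.41 + 22.329×3.72 = 102.61 + 46.858 + 83.064 = 232.53 W.
Ideal ⇒ P_in = P_out, so I_p = P_out/V_p = 232.53/120 = 1.94 A.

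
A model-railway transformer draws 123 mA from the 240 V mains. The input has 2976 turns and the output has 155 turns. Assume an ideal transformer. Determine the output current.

I_out ≈ 2.36 A

I_out/I_in = N_in/N_out, so I_out = 0.123 × 2976/155 = 2.36 A.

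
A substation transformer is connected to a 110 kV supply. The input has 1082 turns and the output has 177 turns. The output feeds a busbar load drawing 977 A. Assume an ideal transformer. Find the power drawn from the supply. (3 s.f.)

P ≈ 1.76×10^7 W

I_in = I_out × N_out/N_in = 977 × 177/1082 = 159.82 A.
P = V_in I_in = 110000 × 159.82 = 1.76×10^7 W.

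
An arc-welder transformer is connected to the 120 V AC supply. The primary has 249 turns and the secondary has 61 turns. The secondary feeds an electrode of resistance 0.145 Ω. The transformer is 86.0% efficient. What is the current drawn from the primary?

V_s = 120 × 61/249 = 29.398 V.
I_s = V_s/R = 29.398/0.145 = 202.74 A.
P_out = V_s I_s = 29.398 × 202.74 = 5960.1 W.
P_in = P_out/η = 5960.1/0.860 = 6930.4 W.
I_p = P_in/V_p = 6930.4/120 = 57.8 A.

I_p ≈ 57.8 A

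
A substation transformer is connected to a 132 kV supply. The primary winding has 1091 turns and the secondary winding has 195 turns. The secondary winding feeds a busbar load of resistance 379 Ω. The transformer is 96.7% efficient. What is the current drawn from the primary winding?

V_s = 132000 × 195/1091 = 23593 V.
I_s = V_s/R = 23593/379 = 62.251 A.
P_out = V_s I_s = 23593 × 62.251 = 1.4687×10^6 W.
P_in = P_out/η = 1.4687×10^6/0.967 = 1.5188×10^6 W.
I_p = P_in/V_p = 1.5188×10^6/132000 = 11.5 A.

I_p ≈ 11.5 A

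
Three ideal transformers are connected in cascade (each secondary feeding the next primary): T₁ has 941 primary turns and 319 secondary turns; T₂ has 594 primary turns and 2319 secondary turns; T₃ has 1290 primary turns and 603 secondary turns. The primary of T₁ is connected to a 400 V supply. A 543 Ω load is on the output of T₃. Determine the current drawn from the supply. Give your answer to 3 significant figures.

Secondary of T₁: V = 400.00 × 319/941 = 135.60 V.
Secondary of T₂: V = 135.60 × 2319/594 = 529.39 V.
Secondary of T₃: V = 529.39 × 603/1290 = 247.46 V.
I_load = 247.46/543 = 0.45573 A, so P_out = 247.46 × 0.45573 = 112.77 W.
All ideal ⇒ P_in = P_out, so I_supply = 112.77/400 = 0.282 A.

I_supply ≈ 0.282 A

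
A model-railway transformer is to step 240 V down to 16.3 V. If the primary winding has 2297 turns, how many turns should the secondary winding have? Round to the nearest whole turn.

N_s = 156 turns

N_s/N_p = V_s/V_p, so N_s = 2297 × 16.3/240 = 156.0 ≈ 156 turns.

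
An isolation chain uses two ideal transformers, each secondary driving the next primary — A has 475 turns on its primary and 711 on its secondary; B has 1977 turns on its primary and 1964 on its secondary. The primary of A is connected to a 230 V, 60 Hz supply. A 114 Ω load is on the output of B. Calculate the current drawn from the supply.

Secondary of A: V = 230.00 × 711/475 = 344.27 V.
Secondary of B: V = 344.27 × 1964/1977 = 342.01 V.
I_load = 342.01/114 = 3.0001 A, so P_out = 342.01 × 3.0001 = 1026.1 W.
All ideal ⇒ P_in = P_out, so I_supply = 1026.1/230 = 4.46 A.

I_supply ≈ 4.46 A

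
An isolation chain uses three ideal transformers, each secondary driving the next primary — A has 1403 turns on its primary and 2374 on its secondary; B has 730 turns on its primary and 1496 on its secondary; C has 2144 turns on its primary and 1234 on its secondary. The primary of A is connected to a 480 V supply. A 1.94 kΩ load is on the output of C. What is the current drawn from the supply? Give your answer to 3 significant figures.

After A: V = 480.00 × 2374/1403 = 812.20 V.
After B: V = 812.20 × 1496/730 = 1664.5 V.
After C: V = 1664.5 × 1234/2144 = 958.00 V.
I_load = 958.00/1940 = 0.49381 A, so P_out = 958.00 × 0.49381 = 473.07 W.
All ideal ⇒ P_in = P_out, so I_supply = 473.07/480 = 0.986 A.

I_supply ≈ 0.986 A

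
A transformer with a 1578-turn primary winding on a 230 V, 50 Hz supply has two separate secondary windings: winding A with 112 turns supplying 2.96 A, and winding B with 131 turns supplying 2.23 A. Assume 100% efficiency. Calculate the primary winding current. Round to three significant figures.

V_A = 230 × 112/1578 = 16.324 V; V_B = 230 × 131/1578 = 19.094 V.
P_out = V_A I_A + V_B I_B = 16.324×2.96 + 19.094×2.23 = 48.320 + 42.579 = 90.900 W.
Ideal ⇒ P_in = P_out, so I_p = P_out/V_p = 90.900/230 = 0.395 A.

I_p ≈ 0.395 A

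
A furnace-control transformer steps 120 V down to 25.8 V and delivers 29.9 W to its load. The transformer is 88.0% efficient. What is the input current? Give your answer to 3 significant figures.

I_in ≈ 0.283 A

P_in = P_out/η = 29.9/0.880 = 33.977 W.
I_in = P_in/V_in = 33.977/120 = 0.283 A.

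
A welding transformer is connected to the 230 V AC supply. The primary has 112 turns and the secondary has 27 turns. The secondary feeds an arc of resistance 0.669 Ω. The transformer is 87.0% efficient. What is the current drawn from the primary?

I_p ≈ 23.0 A

V_s = 230 × 27/112 = 55.446 V.
I_s = V_s/R = 55.446/0.669 = 82.880 A.
P_out = V_s I_s = 55.446 × 82.880 = 4595.4 W.
P_in = P_out/η = 4595.4/0.870 = 5282.0 W.
I_p = P_in/V_p = 5282.0/230 = 23.0 A.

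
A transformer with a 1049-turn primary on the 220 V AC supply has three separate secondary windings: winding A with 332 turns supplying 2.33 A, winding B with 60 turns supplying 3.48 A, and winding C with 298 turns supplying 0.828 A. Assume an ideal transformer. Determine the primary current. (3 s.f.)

V_A = 220 × 332/1049 = 69.628 V; V_B = 220 × 60/1049 = 12.583 V; V_C = 220 × 298/1049 = 62.498 V.
P_out = V_A I_A + V_B I_B + V_C I_C = 69.628×2.33 + 12.583×3.48 + 62.498×0.828 = 162.23 + 43.790 + 51.748 = 257.77 W.
Ideal ⇒ P_in = P_out, so I_p = P_out/V_p = 257.77/220 = 1.17 A.

I_p ≈ 1.17 A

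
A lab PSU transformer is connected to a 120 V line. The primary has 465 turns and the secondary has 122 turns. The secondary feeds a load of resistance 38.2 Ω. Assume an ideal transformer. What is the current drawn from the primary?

I_p ≈ 0.216 A

V_s = V_p × N_s/N_p = 120 × 122/465 = 31.484 V.
I_s = V_s/R = 31.484/38.2 = 0.82419 A.
For an ideal transformer I_p N_p = I_s N_s, so I_p = 0.82419 × 122/465 = 0.216 A.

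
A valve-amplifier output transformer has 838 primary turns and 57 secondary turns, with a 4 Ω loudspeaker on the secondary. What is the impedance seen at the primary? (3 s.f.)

Z_p ≈ 865 Ω

Z_p = (N_p/N_s)² × Z_s = (838/57)² × 4 = 865 Ω.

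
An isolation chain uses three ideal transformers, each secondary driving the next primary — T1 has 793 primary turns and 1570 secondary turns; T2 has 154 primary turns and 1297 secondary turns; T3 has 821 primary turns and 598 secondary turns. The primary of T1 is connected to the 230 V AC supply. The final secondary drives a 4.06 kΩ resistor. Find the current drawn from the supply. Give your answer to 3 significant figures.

I_supply ≈ 8.36 A

Secondary of T1: V = 230.00 × 1570/793 = 455.36 V.
Secondary of T2: V = 455.36 × 1297/154 = 3835.1 V.
Secondary of T3: V = 3835.1 × 598/821 = 2793.4 V.
I_load = 2793.4/4060 = 0.68803 A, so P_out = 2793.4 × 0.68803 = 1921.9 W.
All ideal ⇒ P_in = P_out, so I_supply = 1921.9/230 = 8.36 A.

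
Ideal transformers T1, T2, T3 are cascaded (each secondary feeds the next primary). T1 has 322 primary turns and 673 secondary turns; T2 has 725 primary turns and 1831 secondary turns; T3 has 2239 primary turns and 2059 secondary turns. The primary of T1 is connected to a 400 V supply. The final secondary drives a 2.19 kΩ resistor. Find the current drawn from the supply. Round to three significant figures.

Secondary of T1: V = 400.00 × 673/322 = 836.02 V.
Secondary of T2: V = 836.02 × 1831/725 = 2111.4 V.
Secondary of T3: V = 2111.4 × 2059/2239 = 1941.7 V.
I_load = 1941.7/2190 = 0.88660 A, so P_out = 1941.7 × 0.88660 = 1721.5 W.
All ideal ⇒ P_in = P_out, so I_supply = 1721.5/400 = 4.30 A.

I_supply ≈ 4.30 A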